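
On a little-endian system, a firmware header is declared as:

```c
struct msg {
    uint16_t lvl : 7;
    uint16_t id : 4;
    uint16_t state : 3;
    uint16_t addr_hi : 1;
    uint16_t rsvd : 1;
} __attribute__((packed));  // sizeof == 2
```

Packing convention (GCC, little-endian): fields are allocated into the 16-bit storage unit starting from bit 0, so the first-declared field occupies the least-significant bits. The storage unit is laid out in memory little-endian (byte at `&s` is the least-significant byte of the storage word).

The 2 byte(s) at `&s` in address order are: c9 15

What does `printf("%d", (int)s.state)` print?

[0]=0xc9 [1]=0x15 (little-endian) → word 0x15c9
lvl:7 @ bit 0 → (0x15c9>>0)&0x7f = 0x49
id:4 @ bit 7 → (0x15c9>>7)&0xf = 0xb
state:3 @ bit 11 → (0x15c9>>11)&0x7 = 0x2  ←
addr_hi:1 @ bit 14 → (0x15c9>>14)&0x1 = 0x0
rsvd:1 @ bit 15 → (0x15c9>>15)&0x1 = 0x0

2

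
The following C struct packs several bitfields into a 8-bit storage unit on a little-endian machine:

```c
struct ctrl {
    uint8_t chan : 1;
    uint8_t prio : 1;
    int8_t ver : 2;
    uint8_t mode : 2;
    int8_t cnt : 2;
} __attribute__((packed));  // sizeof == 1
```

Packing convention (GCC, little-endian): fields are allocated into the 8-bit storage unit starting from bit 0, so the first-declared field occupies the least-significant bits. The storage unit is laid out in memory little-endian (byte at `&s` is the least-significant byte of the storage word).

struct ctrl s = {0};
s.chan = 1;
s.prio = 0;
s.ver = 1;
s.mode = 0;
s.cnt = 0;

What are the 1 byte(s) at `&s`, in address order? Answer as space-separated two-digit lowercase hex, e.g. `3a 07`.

chan:1 = 1 → 0x1 << 0 → word 0x01
prio:1 = 0 → 0x0 << 1 → word 0x01
ver:2 = 1 → 0x1 << 2 → word 0x05
mode:2 = 0 → 0x0 << 4 → word 0x05
cnt:2 = 0 → 0x0 << 6 → word 0x05
word = 0x05 → little-endian bytes:
  [0]=0x05

05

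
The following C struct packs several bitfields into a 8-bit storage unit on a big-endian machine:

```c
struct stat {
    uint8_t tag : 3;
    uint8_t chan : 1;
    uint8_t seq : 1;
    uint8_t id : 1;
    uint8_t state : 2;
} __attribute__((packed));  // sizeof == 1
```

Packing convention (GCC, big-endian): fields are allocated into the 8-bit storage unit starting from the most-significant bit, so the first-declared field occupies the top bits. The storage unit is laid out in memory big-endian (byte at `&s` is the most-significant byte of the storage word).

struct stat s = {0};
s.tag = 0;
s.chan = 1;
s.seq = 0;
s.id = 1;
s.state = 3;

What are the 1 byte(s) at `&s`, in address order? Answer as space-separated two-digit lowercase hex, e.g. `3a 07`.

17

[5+:3] tag=0 & 0x7 = 0x0; word=0x00
[4+:1] chan=1 & 0x1 = 0x1; word=0x10
[3+:1] seq=0 & 0x1 = 0x0; word=0x10
[2+:1] id=1 & 0x1 = 0x1; word=0x14
[0+:2] state=3 & 0x3 = 0x3; word=0x17
word = 0x17 → big-endian bytes:
  [0]=0x17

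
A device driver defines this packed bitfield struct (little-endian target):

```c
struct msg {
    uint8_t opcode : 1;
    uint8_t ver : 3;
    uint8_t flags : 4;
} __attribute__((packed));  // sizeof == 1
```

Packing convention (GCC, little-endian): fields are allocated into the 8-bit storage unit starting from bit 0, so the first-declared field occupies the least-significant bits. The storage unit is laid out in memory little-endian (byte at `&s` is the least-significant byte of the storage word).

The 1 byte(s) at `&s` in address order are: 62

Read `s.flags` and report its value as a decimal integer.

6

[0]=0x62 (little-endian) → word 0x62
opcode [0+:1] = (word>>0) & 0x1 = 0
ver [1+:3] = (word>>1) & 0x7 = 1
flags [4+:4] = (word>>4) & 0xf = 6  ←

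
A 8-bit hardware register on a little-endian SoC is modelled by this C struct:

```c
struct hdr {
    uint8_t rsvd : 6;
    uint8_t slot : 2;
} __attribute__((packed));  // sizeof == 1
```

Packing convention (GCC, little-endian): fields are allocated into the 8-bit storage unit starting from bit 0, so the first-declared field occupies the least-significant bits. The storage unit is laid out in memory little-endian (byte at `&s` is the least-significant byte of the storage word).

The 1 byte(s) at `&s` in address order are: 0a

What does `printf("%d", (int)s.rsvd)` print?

[0]=0x0a (little-endian) → word 0x0a
rsvd [0+:6] = (word>>0) & 0x3f = 10  ←
slot [6+:2] = (word>>6) & 0x3 = 0

10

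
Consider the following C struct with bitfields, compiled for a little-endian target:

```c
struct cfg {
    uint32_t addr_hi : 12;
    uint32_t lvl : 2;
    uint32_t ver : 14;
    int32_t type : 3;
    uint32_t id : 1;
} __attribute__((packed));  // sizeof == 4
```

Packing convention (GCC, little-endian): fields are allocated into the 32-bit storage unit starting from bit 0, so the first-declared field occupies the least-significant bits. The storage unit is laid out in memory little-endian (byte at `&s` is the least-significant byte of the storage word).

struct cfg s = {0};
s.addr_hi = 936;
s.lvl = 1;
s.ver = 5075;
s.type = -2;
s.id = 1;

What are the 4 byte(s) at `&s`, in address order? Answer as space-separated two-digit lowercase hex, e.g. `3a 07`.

a8 d3 f4 e4

addr_hi (12b) val=936 bits=0x3a8 at bit 0: 0x000003a8
lvl (2b) val=1 bits=0x1 at bit 12: 0x000013a8
ver (14b) val=5075 bits=0x13d3 at bit 14: 0x04f4d3a8
type (3b) val=-2 bits=0x6 at bit 28: 0x64f4d3a8
id (1b) val=1 bits=0x1 at bit 31: 0xe4f4d3a8
word = 0xe4f4d3a8 → little-endian bytes:
  [0]=0xa8  [1]=0xd3  [2]=0xf4  [3]=0xe4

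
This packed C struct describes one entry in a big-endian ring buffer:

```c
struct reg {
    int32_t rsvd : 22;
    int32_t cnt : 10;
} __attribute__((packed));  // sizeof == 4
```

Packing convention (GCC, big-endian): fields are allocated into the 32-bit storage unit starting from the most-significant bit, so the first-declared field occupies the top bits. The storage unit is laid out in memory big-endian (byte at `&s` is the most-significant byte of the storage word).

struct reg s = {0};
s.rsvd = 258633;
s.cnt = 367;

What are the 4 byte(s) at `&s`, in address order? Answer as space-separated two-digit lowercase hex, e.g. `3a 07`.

rsvd (22b) val=258633 bits=0x3f249 at bit 10: 0x0fc92400
cnt (10b) val=367 bits=0x16f at bit 0: 0x0fc9256f
word = 0x0fc9256f → big-endian bytes:
  [0]=0x0f  [1]=0xc9  [2]=0x25  [3]=0x6f

0f c9 25 6f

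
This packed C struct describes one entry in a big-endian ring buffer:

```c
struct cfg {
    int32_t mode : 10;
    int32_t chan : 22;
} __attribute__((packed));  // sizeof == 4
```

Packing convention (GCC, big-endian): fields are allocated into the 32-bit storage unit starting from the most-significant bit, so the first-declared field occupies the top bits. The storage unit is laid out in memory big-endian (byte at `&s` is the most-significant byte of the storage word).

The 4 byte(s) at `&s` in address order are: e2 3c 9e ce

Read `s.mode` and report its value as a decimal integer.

[0]=0xe2 [1]=0x3c [2]=0x9e [3]=0xce (big-endian) → word 0xe23c9ece
mode [22+:10] = (word>>22) & 0x3ff = 904  ←
chan [0+:22] = (word>>0) & 0x3fffff = 3972814
mode signed 10b, MSB=1: 904 - 1024 = -120

-120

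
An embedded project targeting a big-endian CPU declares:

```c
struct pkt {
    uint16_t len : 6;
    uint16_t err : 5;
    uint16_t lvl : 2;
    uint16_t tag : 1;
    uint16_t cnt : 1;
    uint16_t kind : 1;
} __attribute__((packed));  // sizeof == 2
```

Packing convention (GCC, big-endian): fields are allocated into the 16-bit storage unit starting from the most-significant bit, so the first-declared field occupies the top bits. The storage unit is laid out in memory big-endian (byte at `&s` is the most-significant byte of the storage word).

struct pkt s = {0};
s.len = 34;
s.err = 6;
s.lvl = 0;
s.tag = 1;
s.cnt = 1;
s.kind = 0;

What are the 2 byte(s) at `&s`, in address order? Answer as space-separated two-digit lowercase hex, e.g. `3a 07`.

len:6 = 34 → 0x22 << 10 → word 0x8800
err:5 = 6 → 0x6 << 5 → word 0x88c0
lvl:2 = 0 → 0x0 << 3 → word 0x88c0
tag:1 = 1 → 0x1 << 2 → word 0x88c4
cnt:1 = 1 → 0x1 << 1 → word 0x88c6
kind:1 = 0 → 0x0 << 0 → word 0x88c6
word = 0x88c6 → big-endian bytes:
  [0]=0x88  [1]=0xc6

88 c6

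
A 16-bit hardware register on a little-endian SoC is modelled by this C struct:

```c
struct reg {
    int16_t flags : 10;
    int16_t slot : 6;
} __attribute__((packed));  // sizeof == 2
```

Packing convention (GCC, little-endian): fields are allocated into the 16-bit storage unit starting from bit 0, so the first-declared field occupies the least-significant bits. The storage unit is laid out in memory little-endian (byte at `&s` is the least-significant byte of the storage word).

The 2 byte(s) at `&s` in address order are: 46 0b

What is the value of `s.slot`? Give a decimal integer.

[0]=0x46 [1]=0x0b (little-endian) → word 0x0b46
flags [0+:10] = (word>>0) & 0x3ff = 838
slot [10+:6] = (word>>10) & 0x3f = 2  ←
slot signed 6b, MSB=0: value = 2

2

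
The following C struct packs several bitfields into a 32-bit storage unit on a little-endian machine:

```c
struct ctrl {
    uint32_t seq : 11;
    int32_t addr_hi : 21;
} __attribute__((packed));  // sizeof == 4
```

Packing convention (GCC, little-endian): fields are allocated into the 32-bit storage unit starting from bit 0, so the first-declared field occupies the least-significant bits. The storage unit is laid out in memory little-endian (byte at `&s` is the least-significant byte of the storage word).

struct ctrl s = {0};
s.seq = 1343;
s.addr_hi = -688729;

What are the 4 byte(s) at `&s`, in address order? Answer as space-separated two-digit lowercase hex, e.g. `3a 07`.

3f 3d ed ab

seq (11b) val=1343 bits=0x53f at bit 0: 0x0000053f
addr_hi (21b) val=-688729 bits=0x157da7 at bit 11: 0xabed3d3f
word = 0xabed3d3f → little-endian bytes:
  [0]=0x3f  [1]=0x3d  [2]=0xed  [3]=0xab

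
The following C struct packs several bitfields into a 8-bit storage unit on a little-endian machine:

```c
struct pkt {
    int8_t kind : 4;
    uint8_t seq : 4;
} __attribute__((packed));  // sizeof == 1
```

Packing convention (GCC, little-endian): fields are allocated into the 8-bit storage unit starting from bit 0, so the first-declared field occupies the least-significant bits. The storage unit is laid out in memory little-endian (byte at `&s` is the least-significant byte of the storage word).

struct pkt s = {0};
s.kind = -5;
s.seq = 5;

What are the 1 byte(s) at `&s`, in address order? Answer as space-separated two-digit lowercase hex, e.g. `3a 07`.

[0+:4] kind=-5 & 0xf = 0xb; word=0x0b
[4+:4] seq=5 & 0xf = 0x5; word=0x5b
word = 0x5b → little-endian bytes:
  [0]=0x5b

5b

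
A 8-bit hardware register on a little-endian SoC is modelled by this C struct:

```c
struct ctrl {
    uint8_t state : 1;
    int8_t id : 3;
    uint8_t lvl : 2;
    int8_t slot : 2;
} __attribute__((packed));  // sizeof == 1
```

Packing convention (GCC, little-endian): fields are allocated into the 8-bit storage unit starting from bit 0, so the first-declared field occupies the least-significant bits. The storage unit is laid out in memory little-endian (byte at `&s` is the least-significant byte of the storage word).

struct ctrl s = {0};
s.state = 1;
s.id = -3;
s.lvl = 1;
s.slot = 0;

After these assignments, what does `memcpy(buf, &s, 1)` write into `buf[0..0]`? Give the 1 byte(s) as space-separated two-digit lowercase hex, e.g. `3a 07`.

[0+:1] state=1 & 0x1 = 0x1; word=0x01
[1+:3] id=-3 & 0x7 = 0x5; word=0x0b
[4+:2] lvl=1 & 0x3 = 0x1; word=0x1b
[6+:2] slot=0 & 0x3 = 0x0; word=0x1b
word = 0x1b → little-endian bytes:
  [0]=0x1b

1b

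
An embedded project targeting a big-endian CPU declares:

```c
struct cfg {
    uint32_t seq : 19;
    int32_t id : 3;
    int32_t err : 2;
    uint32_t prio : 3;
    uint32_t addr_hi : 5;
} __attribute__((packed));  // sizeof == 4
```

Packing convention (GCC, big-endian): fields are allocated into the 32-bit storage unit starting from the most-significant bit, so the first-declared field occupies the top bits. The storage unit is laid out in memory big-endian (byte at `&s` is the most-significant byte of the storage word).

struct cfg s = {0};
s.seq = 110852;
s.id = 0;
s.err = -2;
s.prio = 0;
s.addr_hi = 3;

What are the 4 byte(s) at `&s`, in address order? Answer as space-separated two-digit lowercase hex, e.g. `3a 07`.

36 20 82 03

seq:19 = 110852 → 0x1b104 << 13 → word 0x36208000
id:3 = 0 → 0x0 << 10 → word 0x36208000
err:2 = -2 → 0x2 << 8 → word 0x36208200
prio:3 = 0 → 0x0 << 5 → word 0x36208200
addr_hi:5 = 3 → 0x3 << 0 → word 0x36208203
word = 0x36208203 → big-endian bytes:
  [0]=0x36  [1]=0x20  [2]=0x82  [3]=0x03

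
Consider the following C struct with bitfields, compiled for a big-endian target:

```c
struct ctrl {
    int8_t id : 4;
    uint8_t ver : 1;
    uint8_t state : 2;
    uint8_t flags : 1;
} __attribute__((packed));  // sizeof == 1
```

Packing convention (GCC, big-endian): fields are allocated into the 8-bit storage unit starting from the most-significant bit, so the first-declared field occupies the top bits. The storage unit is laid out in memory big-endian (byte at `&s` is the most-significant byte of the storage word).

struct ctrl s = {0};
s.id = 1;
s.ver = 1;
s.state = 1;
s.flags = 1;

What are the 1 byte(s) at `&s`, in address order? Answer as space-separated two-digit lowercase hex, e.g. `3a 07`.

[4+:4] id=1 & 0xf = 0x1; word=0x10
[3+:1] ver=1 & 0x1 = 0x1; word=0x18
[1+:2] state=1 & 0x3 = 0x1; word=0x1a
[0+:1] flags=1 & 0x1 = 0x1; word=0x1b
word = 0x1b → big-endian bytes:
  [0]=0x1b

1b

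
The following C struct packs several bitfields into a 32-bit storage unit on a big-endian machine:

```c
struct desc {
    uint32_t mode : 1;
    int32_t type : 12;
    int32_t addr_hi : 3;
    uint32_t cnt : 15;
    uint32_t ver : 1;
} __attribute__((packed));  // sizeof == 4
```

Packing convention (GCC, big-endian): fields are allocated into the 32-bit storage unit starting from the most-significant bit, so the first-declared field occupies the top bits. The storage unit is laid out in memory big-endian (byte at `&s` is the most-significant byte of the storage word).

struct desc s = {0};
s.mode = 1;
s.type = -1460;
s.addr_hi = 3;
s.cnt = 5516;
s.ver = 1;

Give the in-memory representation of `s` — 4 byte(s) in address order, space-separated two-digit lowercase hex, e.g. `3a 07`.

d2 63 2b 19

[31+:1] mode=1 & 0x1 = 0x1; word=0x80000000
[19+:12] type=-1460 & 0xfff = 0xa4c; word=0xd2600000
[16+:3] addr_hi=3 & 0x7 = 0x3; word=0xd2630000
[1+:15] cnt=5516 & 0x7fff = 0x158c; word=0xd2632b18
[0+:1] ver=1 & 0x1 = 0x1; word=0xd2632b19
word = 0xd2632b19 → big-endian bytes:
  [0]=0xd2  [1]=0x63  [2]=0x2b  [3]=0x19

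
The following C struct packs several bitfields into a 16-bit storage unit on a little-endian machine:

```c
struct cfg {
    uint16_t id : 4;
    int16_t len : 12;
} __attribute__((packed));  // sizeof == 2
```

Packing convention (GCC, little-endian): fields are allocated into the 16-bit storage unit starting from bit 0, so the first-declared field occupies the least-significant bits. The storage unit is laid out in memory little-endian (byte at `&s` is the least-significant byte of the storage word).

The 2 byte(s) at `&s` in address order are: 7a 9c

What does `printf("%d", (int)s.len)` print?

-1593

[0]=0x7a [1]=0x9c (little-endian) → word 0x9c7a
id [0+:4] = (word>>0) & 0xf = 10
len [4+:12] = (word>>4) & 0xfff = 2503  ←
len signed 12b, MSB=1: 2503 - 4096 = -1593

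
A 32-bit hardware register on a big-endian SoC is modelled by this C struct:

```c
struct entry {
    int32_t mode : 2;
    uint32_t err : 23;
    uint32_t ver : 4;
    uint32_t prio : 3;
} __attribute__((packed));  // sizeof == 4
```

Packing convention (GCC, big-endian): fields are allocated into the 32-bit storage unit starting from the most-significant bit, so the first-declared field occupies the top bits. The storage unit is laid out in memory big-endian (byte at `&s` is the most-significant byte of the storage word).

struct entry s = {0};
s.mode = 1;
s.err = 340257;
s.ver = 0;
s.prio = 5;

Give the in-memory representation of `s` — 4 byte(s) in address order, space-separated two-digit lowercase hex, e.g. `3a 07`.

42 98 90 85

mode:2 = 1 → 0x1 << 30 → word 0x40000000
err:23 = 340257 → 0x53121 << 7 → word 0x42989080
ver:4 = 0 → 0x0 << 3 → word 0x42989080
prio:3 = 5 → 0x5 << 0 → word 0x42989085
word = 0x42989085 → big-endian bytes:
  [0]=0x42  [1]=0x98  [2]=0x90  [3]=0x85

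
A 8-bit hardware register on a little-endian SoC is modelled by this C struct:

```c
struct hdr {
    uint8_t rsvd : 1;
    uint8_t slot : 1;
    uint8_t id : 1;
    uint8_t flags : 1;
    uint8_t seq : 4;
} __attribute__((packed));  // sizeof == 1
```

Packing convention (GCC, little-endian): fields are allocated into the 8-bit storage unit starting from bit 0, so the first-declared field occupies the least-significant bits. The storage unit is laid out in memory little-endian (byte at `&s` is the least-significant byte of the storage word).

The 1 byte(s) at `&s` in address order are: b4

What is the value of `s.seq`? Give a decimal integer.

11

[0]=0xb4 (little-endian) → word 0xb4
rsvd:1 @ bit 0 → (0xb4>>0)&0x1 = 0x0
slot:1 @ bit 1 → (0xb4>>1)&0x1 = 0x0
id:1 @ bit 2 → (0xb4>>2)&0x1 = 0x1
flags:1 @ bit 3 → (0xb4>>3)&0x1 = 0x0
seq:4 @ bit 4 → (0xb4>>4)&0xf = 0xb  ←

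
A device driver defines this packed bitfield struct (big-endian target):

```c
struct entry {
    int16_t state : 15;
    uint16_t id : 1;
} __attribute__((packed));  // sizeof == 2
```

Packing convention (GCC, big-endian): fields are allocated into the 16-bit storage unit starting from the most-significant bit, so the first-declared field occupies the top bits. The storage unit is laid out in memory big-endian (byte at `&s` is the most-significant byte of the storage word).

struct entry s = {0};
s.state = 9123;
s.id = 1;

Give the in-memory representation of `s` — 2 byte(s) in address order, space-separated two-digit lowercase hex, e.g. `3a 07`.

47 47

state (15b) val=9123 bits=0x23a3 at bit 1: 0x4746
id (1b) val=1 bits=0x1 at bit 0: 0x4747
word = 0x4747 → big-endian bytes:
  [0]=0x47  [1]=0x47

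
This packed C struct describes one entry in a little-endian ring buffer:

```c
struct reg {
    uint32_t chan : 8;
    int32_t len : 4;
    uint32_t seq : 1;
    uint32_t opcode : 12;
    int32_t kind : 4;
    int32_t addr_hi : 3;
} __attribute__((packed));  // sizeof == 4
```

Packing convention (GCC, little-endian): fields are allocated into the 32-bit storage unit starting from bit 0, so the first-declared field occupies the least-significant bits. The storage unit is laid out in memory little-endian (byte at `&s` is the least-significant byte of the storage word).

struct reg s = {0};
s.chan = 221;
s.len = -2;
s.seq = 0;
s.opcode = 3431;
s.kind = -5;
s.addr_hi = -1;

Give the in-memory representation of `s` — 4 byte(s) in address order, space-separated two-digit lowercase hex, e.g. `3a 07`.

dd ee ac f7

chan:8 = 221 → 0xdd << 0 → word 0x000000dd
len:4 = -2 → 0xe << 8 → word 0x00000edd
seq:1 = 0 → 0x0 << 12 → word 0x00000edd
opcode:12 = 3431 → 0xd67 << 13 → word 0x01aceedd
kind:4 = -5 → 0xb << 25 → word 0x17aceedd
addr_hi:3 = -1 → 0x7 << 29 → word 0xf7aceedd
word = 0xf7aceedd → little-endian bytes:
  [0]=0xdd  [1]=0xee  [2]=0xac  [3]=0xf7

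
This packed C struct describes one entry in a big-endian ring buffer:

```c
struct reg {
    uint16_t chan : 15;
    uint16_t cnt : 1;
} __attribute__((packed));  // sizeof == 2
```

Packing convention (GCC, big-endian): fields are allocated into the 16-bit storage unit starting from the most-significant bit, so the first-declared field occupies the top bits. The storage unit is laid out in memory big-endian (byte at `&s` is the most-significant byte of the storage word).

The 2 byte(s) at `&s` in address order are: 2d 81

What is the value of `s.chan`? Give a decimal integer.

[0]=0x2d [1]=0x81 (big-endian) → word 0x2d81
chan [1+:15] = (word>>1) & 0x7fff = 5824  ←
cnt [0+:1] = (word>>0) & 0x1 = 1

5824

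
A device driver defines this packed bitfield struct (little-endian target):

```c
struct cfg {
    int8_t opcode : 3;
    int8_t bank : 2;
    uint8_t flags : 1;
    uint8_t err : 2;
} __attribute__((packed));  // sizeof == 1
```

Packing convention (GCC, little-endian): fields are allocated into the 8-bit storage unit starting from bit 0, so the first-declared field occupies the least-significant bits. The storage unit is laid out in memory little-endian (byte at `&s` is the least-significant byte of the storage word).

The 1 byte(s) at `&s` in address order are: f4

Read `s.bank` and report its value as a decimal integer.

[0]=0xf4 (little-endian) → word 0xf4
opcode [0+:3] = (word>>0) & 0x7 = 4
bank [3+:2] = (word>>3) & 0x3 = 2  ←
flags [5+:1] = (word>>5) & 0x1 = 1
err [6+:2] = (word>>6) & 0x3 = 3
bank signed 2b, MSB=1: 2 - 4 = -2

-2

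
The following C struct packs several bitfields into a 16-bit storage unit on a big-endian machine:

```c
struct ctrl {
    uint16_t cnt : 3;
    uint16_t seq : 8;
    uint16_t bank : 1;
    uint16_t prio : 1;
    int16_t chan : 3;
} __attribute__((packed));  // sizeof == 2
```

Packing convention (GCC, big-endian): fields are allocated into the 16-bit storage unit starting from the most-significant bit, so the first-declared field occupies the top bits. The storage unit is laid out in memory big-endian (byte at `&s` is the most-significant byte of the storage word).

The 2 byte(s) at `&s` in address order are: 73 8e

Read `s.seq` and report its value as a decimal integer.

156

[0]=0x73 [1]=0x8e (big-endian) → word 0x738e
cnt [13+:3] = (word>>13) & 0x7 = 3
seq [5+:8] = (word>>5) & 0xff = 156  ←
bank [4+:1] = (word>>4) & 0x1 = 0
prio [3+:1] = (word>>3) & 0x1 = 1
chan [0+:3] = (word>>0) & 0x7 = 6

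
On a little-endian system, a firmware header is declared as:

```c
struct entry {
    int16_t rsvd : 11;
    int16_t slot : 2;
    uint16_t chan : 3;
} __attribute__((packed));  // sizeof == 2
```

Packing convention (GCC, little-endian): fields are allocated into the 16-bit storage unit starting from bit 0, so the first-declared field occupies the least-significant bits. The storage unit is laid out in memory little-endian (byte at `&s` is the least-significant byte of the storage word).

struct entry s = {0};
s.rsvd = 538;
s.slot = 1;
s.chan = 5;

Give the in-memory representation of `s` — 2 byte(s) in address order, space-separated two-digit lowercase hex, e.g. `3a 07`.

1a aa

[0+:11] rsvd=538 & 0x7ff = 0x21a; word=0x021a
[11+:2] slot=1 & 0x3 = 0x1; word=0x0a1a
[13+:3] chan=5 & 0x7 = 0x5; word=0xaa1a
word = 0xaa1a → little-endian bytes:
  [0]=0x1a  [1]=0xaa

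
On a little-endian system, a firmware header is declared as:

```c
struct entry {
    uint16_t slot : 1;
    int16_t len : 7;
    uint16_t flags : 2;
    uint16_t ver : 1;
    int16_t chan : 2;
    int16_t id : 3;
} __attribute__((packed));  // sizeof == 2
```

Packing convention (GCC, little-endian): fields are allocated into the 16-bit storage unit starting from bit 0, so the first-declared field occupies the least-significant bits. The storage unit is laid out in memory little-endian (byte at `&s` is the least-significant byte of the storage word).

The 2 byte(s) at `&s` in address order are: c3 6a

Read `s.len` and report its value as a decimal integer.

[0]=0xc3 [1]=0x6a (little-endian) → word 0x6ac3
slot [0+:1] = (word>>0) & 0x1 = 1
len [1+:7] = (word>>1) & 0x7f = 97  ←
flags [8+:2] = (word>>8) & 0x3 = 2
ver [10+:1] = (word>>10) & 0x1 = 0
chan [11+:2] = (word>>11) & 0x3 = 1
id [13+:3] = (word>>13) & 0x7 = 3
len signed 7b, MSB=1: 97 - 128 = -31

-31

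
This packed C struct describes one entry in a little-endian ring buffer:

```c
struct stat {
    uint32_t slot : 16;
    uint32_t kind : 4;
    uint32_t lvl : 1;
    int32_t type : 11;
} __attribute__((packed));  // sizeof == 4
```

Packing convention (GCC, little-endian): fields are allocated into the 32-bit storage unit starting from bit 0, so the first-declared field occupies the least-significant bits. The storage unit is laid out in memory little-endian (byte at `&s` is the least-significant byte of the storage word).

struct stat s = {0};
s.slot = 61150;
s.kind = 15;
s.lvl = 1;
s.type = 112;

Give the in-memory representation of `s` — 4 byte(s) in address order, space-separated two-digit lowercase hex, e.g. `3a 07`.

de ee 1f 0e

[0+:16] slot=61150 & 0xffff = 0xeede; word=0x0000eede
[16+:4] kind=15 & 0xf = 0xf; word=0x000feede
[20+:1] lvl=1 & 0x1 = 0x1; word=0x001feede
[21+:11] type=112 & 0x7ff = 0x70; word=0x0e1feede
word = 0x0e1feede → little-endian bytes:
  [0]=0xde  [1]=0xee  [2]=0x1f  [3]=0x0e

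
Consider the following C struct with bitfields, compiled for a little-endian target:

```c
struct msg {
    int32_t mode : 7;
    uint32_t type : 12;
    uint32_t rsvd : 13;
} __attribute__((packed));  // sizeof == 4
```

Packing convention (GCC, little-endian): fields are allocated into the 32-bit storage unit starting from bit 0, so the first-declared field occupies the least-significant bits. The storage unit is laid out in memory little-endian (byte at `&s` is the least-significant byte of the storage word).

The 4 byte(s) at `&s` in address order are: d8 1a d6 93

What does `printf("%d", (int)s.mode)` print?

[0]=0xd8 [1]=0x1a [2]=0xd6 [3]=0x93 (little-endian) → word 0x93d61ad8
mode [0+:7] = (word>>0) & 0x7f = 88  ←
type [7+:12] = (word>>7) & 0xfff = 3125
rsvd [19+:13] = (word>>19) & 0x1fff = 4730
mode signed 7b, MSB=1: 88 - 128 = -40

-40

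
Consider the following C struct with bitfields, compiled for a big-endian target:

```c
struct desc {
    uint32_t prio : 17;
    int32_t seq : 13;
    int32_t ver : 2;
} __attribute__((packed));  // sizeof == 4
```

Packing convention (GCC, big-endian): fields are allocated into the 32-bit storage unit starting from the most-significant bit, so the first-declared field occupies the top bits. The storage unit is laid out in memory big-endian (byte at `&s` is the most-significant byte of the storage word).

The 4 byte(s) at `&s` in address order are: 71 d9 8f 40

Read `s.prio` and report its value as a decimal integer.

58291

[0]=0x71 [1]=0xd9 [2]=0x8f [3]=0x40 (big-endian) → word 0x71d98f40
prio [15+:17] = (word>>15) & 0x1ffff = 58291  ←
seq [2+:13] = (word>>2) & 0x1fff = 976
ver [0+:2] = (word>>0) & 0x3 = 0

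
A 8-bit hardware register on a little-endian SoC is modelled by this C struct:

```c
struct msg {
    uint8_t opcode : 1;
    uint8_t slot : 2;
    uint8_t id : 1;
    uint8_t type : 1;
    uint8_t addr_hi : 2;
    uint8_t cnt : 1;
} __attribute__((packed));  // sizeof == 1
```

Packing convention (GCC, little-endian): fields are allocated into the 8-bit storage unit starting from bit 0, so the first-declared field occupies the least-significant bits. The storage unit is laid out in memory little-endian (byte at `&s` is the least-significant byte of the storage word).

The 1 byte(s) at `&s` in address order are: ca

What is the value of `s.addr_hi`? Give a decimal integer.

2

[0]=0xca (little-endian) → word 0xca
opcode:1 @ bit 0 → (0xca>>0)&0x1 = 0x0
slot:2 @ bit 1 → (0xca>>1)&0x3 = 0x1
id:1 @ bit 3 → (0xca>>3)&0x1 = 0x1
type:1 @ bit 4 → (0xca>>4)&0x1 = 0x0
addr_hi:2 @ bit 5 → (0xca>>5)&0x3 = 0x2  ←
cnt:1 @ bit 7 → (0xca>>7)&0x1 = 0x1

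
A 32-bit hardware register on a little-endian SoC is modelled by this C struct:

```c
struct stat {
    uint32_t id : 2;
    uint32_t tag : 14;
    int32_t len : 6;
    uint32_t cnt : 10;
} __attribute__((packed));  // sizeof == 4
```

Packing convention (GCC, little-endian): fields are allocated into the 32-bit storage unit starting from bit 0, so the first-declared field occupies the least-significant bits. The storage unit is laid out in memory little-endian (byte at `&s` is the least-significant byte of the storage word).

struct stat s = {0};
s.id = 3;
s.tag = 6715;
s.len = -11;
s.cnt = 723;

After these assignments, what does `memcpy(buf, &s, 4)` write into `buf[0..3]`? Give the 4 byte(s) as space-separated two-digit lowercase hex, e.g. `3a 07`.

[0+:2] id=3 & 0x3 = 0x3; word=0x00000003
[2+:14] tag=6715 & 0x3fff = 0x1a3b; word=0x000068ef
[16+:6] len=-11 & 0x3f = 0x35; word=0x003568ef
[22+:10] cnt=723 & 0x3ff = 0x2d3; word=0xb4f568ef
word = 0xb4f568ef → little-endian bytes:
  [0]=0xef  [1]=0x68  [2]=0xf5  [3]=0xb4

ef 68 f5 b4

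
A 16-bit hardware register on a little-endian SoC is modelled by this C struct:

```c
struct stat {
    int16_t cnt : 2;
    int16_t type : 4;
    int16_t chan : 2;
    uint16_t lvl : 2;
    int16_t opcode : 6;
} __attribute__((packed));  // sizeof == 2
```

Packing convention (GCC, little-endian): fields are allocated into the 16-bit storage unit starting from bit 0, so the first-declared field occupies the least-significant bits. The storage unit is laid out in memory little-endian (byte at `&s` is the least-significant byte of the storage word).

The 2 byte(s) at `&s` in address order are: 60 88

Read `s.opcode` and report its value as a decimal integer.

[0]=0x60 [1]=0x88 (little-endian) → word 0x8860
cnt:2 @ bit 0 → (0x8860>>0)&0x3 = 0x0
type:4 @ bit 2 → (0x8860>>2)&0xf = 0x8
chan:2 @ bit 6 → (0x8860>>6)&0x3 = 0x1
lvl:2 @ bit 8 → (0x8860>>8)&0x3 = 0x0
opcode:6 @ bit 10 → (0x8860>>10)&0x3f = 0x22  ←
opcode signed 6b, MSB=1: 34 - 64 = -30

-30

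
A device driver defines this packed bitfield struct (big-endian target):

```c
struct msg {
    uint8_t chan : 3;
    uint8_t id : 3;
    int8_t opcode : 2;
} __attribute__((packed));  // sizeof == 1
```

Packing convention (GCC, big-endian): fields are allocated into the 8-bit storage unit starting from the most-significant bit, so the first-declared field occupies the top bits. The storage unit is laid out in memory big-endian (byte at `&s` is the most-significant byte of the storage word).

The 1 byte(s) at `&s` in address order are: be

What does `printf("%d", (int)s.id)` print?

[0]=0xbe (big-endian) → word 0xbe
chan:3 @ bit 5 → (0xbe>>5)&0x7 = 0x5
id:3 @ bit 2 → (0xbe>>2)&0x7 = 0x7  ←
opcode:2 @ bit 0 → (0xbe>>0)&0x3 = 0x2

7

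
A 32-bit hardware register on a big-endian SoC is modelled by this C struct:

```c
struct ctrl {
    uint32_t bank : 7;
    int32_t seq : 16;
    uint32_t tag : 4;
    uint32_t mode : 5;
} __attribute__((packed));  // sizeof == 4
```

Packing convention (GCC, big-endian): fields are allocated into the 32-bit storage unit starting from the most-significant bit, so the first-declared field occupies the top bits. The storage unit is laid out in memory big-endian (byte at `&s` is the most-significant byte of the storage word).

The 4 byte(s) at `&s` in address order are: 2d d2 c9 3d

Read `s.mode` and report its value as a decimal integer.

[0]=0x2d [1]=0xd2 [2]=0xc9 [3]=0x3d (big-endian) → word 0x2dd2c93d
bank:7 @ bit 25 → (0x2dd2c93d>>25)&0x7f = 0x16
seq:16 @ bit 9 → (0x2dd2c93d>>9)&0xffff = 0xe964
tag:4 @ bit 5 → (0x2dd2c93d>>5)&0xf = 0x9
mode:5 @ bit 0 → (0x2dd2c93d>>0)&0x1f = 0x1d  ←

29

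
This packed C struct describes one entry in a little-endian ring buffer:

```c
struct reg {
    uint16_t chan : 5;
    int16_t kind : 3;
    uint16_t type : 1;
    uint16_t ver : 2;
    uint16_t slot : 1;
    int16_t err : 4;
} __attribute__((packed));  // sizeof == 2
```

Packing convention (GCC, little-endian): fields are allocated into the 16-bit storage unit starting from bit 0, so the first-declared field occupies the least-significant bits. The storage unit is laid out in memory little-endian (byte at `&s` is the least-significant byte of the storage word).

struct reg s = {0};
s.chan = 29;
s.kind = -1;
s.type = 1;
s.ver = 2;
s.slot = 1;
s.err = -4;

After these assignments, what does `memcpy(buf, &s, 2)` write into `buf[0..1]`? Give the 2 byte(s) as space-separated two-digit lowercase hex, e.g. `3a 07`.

fd cd

[0+:5] chan=29 & 0x1f = 0x1d; word=0x001d
[5+:3] kind=-1 & 0x7 = 0x7; word=0x00fd
[8+:1] type=1 & 0x1 = 0x1; word=0x01fd
[9+:2] ver=2 & 0x3 = 0x2; word=0x05fd
[11+:1] slot=1 & 0x1 = 0x1; word=0x0dfd
[12+:4] err=-4 & 0xf = 0xc; word=0xcdfd
word = 0xcdfd → little-endian bytes:
  [0]=0xfd  [1]=0xcd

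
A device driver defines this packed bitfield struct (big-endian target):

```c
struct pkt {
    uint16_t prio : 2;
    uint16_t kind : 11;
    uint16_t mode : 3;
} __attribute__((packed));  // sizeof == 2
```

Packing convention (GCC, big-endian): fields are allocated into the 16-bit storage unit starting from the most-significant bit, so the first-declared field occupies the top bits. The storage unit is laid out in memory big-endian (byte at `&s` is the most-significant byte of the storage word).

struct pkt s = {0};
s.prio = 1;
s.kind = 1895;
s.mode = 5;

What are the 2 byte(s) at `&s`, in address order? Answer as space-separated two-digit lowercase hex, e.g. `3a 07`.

[14+:2] prio=1 & 0x3 = 0x1; word=0x4000
[3+:11] kind=1895 & 0x7ff = 0x767; word=0x7b38
[0+:3] mode=5 & 0x7 = 0x5; word=0x7b3d
word = 0x7b3d → big-endian bytes:
  [0]=0x7b  [1]=0x3d

7b 3d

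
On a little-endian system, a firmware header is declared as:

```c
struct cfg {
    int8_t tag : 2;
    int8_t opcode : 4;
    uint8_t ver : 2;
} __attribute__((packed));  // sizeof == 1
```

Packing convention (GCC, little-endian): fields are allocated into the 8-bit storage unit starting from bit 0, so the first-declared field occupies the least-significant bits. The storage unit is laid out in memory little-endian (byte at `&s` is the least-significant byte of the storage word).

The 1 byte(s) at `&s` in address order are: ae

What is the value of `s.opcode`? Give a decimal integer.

[0]=0xae (little-endian) → word 0xae
tag [0+:2] = (word>>0) & 0x3 = 2
opcode [2+:4] = (word>>2) & 0xf = 11  ←
ver [6+:2] = (word>>6) & 0x3 = 2
opcode signed 4b, MSB=1: 11 - 16 = -5

-5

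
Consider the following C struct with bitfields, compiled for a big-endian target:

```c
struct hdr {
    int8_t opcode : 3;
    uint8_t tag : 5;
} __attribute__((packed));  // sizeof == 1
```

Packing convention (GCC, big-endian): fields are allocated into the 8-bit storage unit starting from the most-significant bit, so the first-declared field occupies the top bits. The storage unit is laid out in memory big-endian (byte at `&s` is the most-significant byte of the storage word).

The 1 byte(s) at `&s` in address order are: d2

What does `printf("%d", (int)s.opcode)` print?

[0]=0xd2 (big-endian) → word 0xd2
opcode:3 @ bit 5 → (0xd2>>5)&0x7 = 0x6  ←
tag:5 @ bit 0 → (0xd2>>0)&0x1f = 0x12
opcode signed 3b, MSB=1: 6 - 8 = -2

-2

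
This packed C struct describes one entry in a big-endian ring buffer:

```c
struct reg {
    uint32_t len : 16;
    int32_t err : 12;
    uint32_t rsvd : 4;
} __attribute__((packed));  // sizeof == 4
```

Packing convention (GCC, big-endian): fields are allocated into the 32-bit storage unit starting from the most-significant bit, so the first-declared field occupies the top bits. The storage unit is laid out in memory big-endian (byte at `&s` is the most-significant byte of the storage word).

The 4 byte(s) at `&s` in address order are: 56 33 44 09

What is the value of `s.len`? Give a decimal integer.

[0]=0x56 [1]=0x33 [2]=0x44 [3]=0x09 (big-endian) → word 0x56334409
len [16+:16] = (word>>16) & 0xffff = 22067  ←
err [4+:12] = (word>>4) & 0xfff = 1088
rsvd [0+:4] = (word>>0) & 0xf = 9

22067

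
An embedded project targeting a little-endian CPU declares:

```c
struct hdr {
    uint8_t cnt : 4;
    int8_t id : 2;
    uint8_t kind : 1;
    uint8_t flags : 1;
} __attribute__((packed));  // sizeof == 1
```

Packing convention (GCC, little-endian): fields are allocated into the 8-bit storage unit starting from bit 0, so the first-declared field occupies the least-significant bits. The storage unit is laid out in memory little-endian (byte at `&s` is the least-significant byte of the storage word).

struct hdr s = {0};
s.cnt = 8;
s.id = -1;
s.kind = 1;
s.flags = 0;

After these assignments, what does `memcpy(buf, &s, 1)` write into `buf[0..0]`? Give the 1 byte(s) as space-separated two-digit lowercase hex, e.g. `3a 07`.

cnt:4 = 8 → 0x8 << 0 → word 0x08
id:2 = -1 → 0x3 << 4 → word 0x38
kind:1 = 1 → 0x1 << 6 → word 0x78
flags:1 = 0 → 0x0 << 7 → word 0x78
word = 0x78 → little-endian bytes:
  [0]=0x78

78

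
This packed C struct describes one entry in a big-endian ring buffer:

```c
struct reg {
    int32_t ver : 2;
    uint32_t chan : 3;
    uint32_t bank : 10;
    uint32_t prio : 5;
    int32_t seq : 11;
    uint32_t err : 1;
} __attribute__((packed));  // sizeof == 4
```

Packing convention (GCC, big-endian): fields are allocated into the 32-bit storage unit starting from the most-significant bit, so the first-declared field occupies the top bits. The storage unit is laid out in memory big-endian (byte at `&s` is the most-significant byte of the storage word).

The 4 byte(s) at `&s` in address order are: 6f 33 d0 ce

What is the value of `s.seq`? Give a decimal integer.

103

[0]=0x6f [1]=0x33 [2]=0xd0 [3]=0xce (big-endian) → word 0x6f33d0ce
ver [30+:2] = (word>>30) & 0x3 = 1
chan [27+:3] = (word>>27) & 0x7 = 5
bank [17+:10] = (word>>17) & 0x3ff = 921
prio [12+:5] = (word>>12) & 0x1f = 29
seq [1+:11] = (word>>1) & 0x7ff = 103  ←
err [0+:1] = (word>>0) & 0x1 = 0
seq signed 11b, MSB=0: value = 103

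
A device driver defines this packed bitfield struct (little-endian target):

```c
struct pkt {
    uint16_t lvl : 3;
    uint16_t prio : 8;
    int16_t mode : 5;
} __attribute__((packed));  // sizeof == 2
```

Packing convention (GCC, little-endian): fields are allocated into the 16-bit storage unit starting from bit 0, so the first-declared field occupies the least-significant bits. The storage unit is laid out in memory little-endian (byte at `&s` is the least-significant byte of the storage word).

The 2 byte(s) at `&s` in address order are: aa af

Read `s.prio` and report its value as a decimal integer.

245

[0]=0xaa [1]=0xaf (little-endian) → word 0xafaa
lvl:3 @ bit 0 → (0xafaa>>0)&0x7 = 0x2
prio:8 @ bit 3 → (0xafaa>>3)&0xff = 0xf5  ←
mode:5 @ bit 11 → (0xafaa>>11)&0x1f = 0x15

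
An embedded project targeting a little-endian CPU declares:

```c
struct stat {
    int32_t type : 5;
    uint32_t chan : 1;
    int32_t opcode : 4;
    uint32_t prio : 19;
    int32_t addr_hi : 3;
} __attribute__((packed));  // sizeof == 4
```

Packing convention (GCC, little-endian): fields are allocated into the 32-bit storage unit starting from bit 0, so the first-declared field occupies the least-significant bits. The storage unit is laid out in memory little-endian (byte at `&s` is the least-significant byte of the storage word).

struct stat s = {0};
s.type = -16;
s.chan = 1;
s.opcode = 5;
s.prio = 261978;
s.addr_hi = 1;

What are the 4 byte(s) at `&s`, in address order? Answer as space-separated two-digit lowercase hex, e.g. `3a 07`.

type (5b) val=-16 bits=0x10 at bit 0: 0x00000010
chan (1b) val=1 bits=0x1 at bit 5: 0x00000030
opcode (4b) val=5 bits=0x5 at bit 6: 0x00000170
prio (19b) val=261978 bits=0x3ff5a at bit 10: 0x0ffd6970
addr_hi (3b) val=1 bits=0x1 at bit 29: 0x2ffd6970
word = 0x2ffd6970 → little-endian bytes:
  [0]=0x70  [1]=0x69  [2]=0xfd  [3]=0x2f

70 69 fd 2f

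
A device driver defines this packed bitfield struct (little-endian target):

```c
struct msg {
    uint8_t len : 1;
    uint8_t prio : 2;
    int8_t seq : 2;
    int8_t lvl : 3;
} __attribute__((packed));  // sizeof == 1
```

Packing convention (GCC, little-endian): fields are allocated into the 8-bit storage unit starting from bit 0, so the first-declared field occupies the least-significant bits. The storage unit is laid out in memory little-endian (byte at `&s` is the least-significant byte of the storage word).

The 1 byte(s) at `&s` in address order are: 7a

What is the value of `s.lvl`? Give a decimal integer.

[0]=0x7a (little-endian) → word 0x7a
len [0+:1] = (word>>0) & 0x1 = 0
prio [1+:2] = (word>>1) & 0x3 = 1
seq [3+:2] = (word>>3) & 0x3 = 3
lvl [5+:3] = (word>>5) & 0x7 = 3  ←
lvl signed 3b, MSB=0: value = 3

3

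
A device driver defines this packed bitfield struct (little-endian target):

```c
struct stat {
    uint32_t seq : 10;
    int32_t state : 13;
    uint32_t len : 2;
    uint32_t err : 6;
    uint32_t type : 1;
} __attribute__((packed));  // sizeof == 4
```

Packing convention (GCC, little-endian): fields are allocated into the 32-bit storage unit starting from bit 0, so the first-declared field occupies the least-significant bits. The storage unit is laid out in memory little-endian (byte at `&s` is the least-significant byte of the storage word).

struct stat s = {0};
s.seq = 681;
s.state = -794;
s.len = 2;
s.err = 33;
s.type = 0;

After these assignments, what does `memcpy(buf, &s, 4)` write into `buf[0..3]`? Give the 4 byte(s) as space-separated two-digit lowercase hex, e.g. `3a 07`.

a9 9a 73 43

seq:10 = 681 → 0x2a9 << 0 → word 0x000002a9
state:13 = -794 → 0x1ce6 << 10 → word 0x00739aa9
len:2 = 2 → 0x2 << 23 → word 0x01739aa9
err:6 = 33 → 0x21 << 25 → word 0x43739aa9
type:1 = 0 → 0x0 << 31 → word 0x43739aa9
word = 0x43739aa9 → little-endian bytes:
  [0]=0xa9  [1]=0x9a  [2]=0x73  [3]=0x43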